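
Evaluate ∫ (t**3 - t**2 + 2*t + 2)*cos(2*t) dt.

t**3*sin(2*t)/2 - t**2*sin(2*t)/2 + 3*t**2*cos(2*t)/4 + t*sin(2*t)/4 - t*cos(2*t)/2 + 5*sin(2*t)/4 + cos(2*t)/8 + C

Use integration by parts with u = t**3 - t**2 + 2*t + 2, dv = cos(2*t) dt, so v = sin(2*t)/2.
Apply parts 3 times (tabular method): alternate signs, differentiate u down to 0, integrate dv up.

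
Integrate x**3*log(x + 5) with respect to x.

Use integration by parts with u = log(x + 5), dv = x**3 dx.
Then du = 1/(x + 5) dx and v = x**4/4.

x**4*log(x + 5)/4 - x**4/16 + 5*x**3/12 - 25*x**2/8 + 125*x/4 - 625*log(x + 5)/4 + C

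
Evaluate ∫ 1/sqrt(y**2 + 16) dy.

Substitute y = 4·tan(θ), so dy = 4·sec(θ)^2 dθ and the radical becomes sqrt(y**2 + 16) = 4·sec(θ) by the Pythagorean identity.
Integrate the resulting trig expression in θ, then back-substitute tan(θ) = y/4, sec(θ) = sqrt(y**2 + 16)/4 (absorbing any constant into C).

log(y + sqrt(y**2 + 16)) + C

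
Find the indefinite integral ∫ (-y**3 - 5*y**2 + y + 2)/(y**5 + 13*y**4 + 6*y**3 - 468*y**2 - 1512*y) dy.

Factor the denominator: y*(y - 6)*(y + 6)**2*(y + 7).
Partial-fraction decomposition: 93/(91*(y + 7)) - 71/(72*(y + 6)) + 4/(9*(y + 6)**2) - 97/(2808*(y - 6)) - 1/(756*y).
Integrate each term; A/(y−a) gives A·log|y−a|; A/(y−a)² gives −A/(y−a).

-log(y)/756 - 97*log(y - 6)/2808 - 71*log(y + 6)/72 + 93*log(y + 7)/91 - 4/(9*y + 54) + C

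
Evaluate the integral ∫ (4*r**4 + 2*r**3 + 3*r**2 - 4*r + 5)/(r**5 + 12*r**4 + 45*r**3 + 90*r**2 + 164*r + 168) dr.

73*log(r + 2)/40 - 157*log(r + 3)/26 + 4549*log(r + 7)/530 - 2037*log(r**2 + 4)/11024 - 1059*atan(r/2)/5512 + C

Factor the denominator: (r + 2)*(r + 3)*(r + 7)*(r**2 + 4).
Partial-fraction decomposition: -3*(679*r + 706)/(5512*(r**2 + 4)) + 4549/(530*(r + 7)) - 157/(26*(r + 3)) + 73/(40*(r + 2)).
Integrate each term; A/(r−a) gives A·log|r−a|; the (Br+D)/(r²+p²) term gives a log and an atan.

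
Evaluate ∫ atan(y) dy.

Use integration by parts with u = arctan(y), dv = dy.
Then du = 1/(y**2 + 1) dy.

y*atan(y) - log(y**2 + 1)/2 + C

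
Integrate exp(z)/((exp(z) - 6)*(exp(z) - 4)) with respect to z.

log(exp(z) - 6)/2 - log(exp(z) - 4)/2 + C

Let u = e^z, du = e^z dz.
The integral becomes ∫ du/((u-4)(u-6)); decompose into partial fractions.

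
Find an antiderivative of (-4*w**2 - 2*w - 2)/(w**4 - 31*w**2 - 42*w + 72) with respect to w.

-79*log(w - 6)/225 + 2*log(w - 1)/25 - 8*log(w + 3)/9 + 29*log(w + 4)/25 + C

Factor the denominator: (w - 6)*(w - 1)*(w + 3)*(w + 4).
Partial-fraction decomposition: 29/(25*(w + 4)) - 8/(9*(w + 3)) + 2/(25*(w - 1)) - 79/(225*(w - 6)).
Integrate each term: A/(w−a) contributes A·log|w−a|.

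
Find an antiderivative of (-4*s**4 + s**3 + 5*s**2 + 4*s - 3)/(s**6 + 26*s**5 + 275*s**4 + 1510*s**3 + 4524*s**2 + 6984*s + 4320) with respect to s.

Factor the denominator: (s + 2)*(s + 3)*(s + 4)*(s + 5)*(s + 6)**2.
Partial-fraction decomposition: -29693/(96*(s + 6)) - 1749/(8*(s + 6)**2) + 841/(2*(s + 5)) - 1027/(8*(s + 4)) + 107/(6*(s + 3)) - 21/(32*(s + 2)).
Integrate each term; A/(s−a) gives A·log|s−a|; A/(s−a)² gives −A/(s−a).

-21*log(s + 2)/32 + 107*log(s + 3)/6 - 1027*log(s + 4)/8 + 841*log(s + 5)/2 - 29693*log(s + 6)/96 + 1749/(8*s + 48) + C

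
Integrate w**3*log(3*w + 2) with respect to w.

Use integration by parts with u = log(3*w + 2), dv = w**3 dw.
Then du = 3/(3*w + 2) dw and v = w**4/4.

w**4*log(3*w + 2)/4 - w**4/16 + w**3/18 - w**2/18 + 2*w/27 - 4*log(3*w + 2)/81 + C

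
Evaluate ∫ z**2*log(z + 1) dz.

Use integration by parts with u = log(z + 1), dv = z**2 dz.
Then du = 1/(z + 1) dz and v = z**3/3.

z**3*log(z + 1)/3 - z**3/9 + z**2/6 - z/3 + log(z + 1)/3 + C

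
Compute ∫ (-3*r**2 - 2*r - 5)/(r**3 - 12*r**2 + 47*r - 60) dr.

Factor the denominator: (r - 5)*(r - 4)*(r - 3).
Partial-fraction decomposition: -19/(r - 3) + 61/(r - 4) - 45/(r - 5).
Integrate each term: A/(r−a) contributes A·log|r−a|.

-45*log(r - 5) + 61*log(r - 4) - 19*log(r - 3) + C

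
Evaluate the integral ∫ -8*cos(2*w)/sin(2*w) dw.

Let u = sin(2*w), so du = (2*cos(2*w)) dw.
Rewriting, the integral becomes -4·∫ 1/u du = -4·log(u).
Substituting back, u = sin(2*w).

-4*log(sin(2*w)) + C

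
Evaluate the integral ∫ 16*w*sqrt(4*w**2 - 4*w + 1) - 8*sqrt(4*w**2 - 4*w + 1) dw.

Let u = 4*w**2 - 4*w + 1, so du = (8*w - 4) dw.
Rewriting, the integral becomes 2·∫ √u du = 2·(2/3)u^(3/2).
Substituting back, u = 4*w**2 - 4*w + 1.

4*(4*w**2 - 4*w + 1)**(3/2)/3 + C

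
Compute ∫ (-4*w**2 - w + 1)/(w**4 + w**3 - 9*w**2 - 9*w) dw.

-log(w)/9 - 19*log(w - 3)/36 - log(w + 1)/4 + 8*log(w + 3)/9 + C

Factor the denominator: w*(w - 3)*(w + 1)*(w + 3).
Partial-fraction decomposition: 8/(9*(w + 3)) - 1/(4*(w + 1)) - 19/(36*(w - 3)) - 1/(9*w).
Integrate each term: A/(w−a) contributes A·log|w−a|.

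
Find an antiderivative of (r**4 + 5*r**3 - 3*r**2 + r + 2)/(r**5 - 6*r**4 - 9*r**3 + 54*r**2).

Factor the denominator: r**2*(r - 6)*(r - 3)*(r + 3).
Partial-fraction decomposition: -41/(243*(r + 3)) - 97/(81*(r - 3)) + 569/(243*(r - 6)) + 2/(81*r) + 1/(27*r**2).
Integrate each term; A/(r−a) gives A·log|r−a|; A/(r−a)² gives −A/(r−a).

2*log(r)/81 + 569*log(r - 6)/243 - 97*log(r - 3)/81 - 41*log(r + 3)/243 - 1/(27*r) + C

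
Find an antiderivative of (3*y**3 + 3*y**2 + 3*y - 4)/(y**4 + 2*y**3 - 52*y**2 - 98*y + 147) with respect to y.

1193*log(y - 7)/840 - 5*log(y - 1)/192 - 67*log(y + 3)/160 + 907*log(y + 7)/448 + C

Factor the denominator: (y - 7)*(y - 1)*(y + 3)*(y + 7).
Partial-fraction decomposition: 907/(448*(y + 7)) - 67/(160*(y + 3)) - 5/(192*(y - 1)) + 1193/(840*(y - 7)).
Integrate each term: A/(y−a) contributes A·log|y−a|.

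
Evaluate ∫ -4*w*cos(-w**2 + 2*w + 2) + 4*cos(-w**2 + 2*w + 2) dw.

2*sin(-w**2 + 2*w + 2) + C

Let u = w**2 - 2*w - 2, so du = (2*w - 2) dw.
Rewriting, the integral becomes -2·∫ cos(u) du = -2·sin(u).
Substituting back, u = w**2 - 2*w - 2.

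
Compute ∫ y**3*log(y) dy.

Use integration by parts with u = log(y), dv = y**3 dy.
Then du = 1/y dy and v = y**4/4.

y**4*log(y)/4 - y**4/16 + C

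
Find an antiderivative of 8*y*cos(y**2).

Let u = y**2, so du = (2*y) dy.
Rewriting, the integral becomes 4·∫ cos(u) du = 4·sin(u).
Substituting back, u = y**2.

4*sin(y**2) + C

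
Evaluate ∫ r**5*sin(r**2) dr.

-r**4*cos(r**2)/2 + r**2*sin(r**2) + cos(r**2) + C

Let u = r², du = 2r dr; rewrite as (1/2)∫ u^2·sin(1u) du.
Now integrate by parts 2 times.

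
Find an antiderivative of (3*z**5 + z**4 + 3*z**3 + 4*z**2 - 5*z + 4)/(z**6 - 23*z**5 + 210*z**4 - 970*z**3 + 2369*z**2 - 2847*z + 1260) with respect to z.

844*log(z - 7)/9 - 5227*log(z - 5)/16 + 3568*log(z - 4)/9 - 321*log(z - 3)/2 - 5*log(z - 1)/144 + 229/(4*z - 12) + C

Factor the denominator: (z - 7)*(z - 5)*(z - 4)*(z - 3)**2*(z - 1).
Partial-fraction decomposition: -5/(144*(z - 1)) - 321/(2*(z - 3)) - 229/(4*(z - 3)**2) + 3568/(9*(z - 4)) - 5227/(16*(z - 5)) + 844/(9*(z - 7)).
Integrate each term; A/(z−a) gives A·log|z−a|; A/(z−a)² gives −A/(z−a).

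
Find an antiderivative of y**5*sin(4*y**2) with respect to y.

-y**4*cos(4*y**2)/8 + y**2*sin(4*y**2)/16 + cos(4*y**2)/64 + C

Let u = y², du = 2y dy; rewrite as (1/2)∫ u^2·sin(4u) du.
Now integrate by parts 2 times.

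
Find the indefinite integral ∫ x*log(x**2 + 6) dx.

x**2*log(x**2 + 6)/2 - x**2/2 + 3*log(x**2 + 6) + C

Let u = x**2 + 6, so du = (2*x) dx.
The integral becomes (1/2)·∫ log(u) du; integrate by parts with u′=log(u), dv′=du.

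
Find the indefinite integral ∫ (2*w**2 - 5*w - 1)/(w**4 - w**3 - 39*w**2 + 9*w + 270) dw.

41*log(w - 6)/297 - log(w - 3)/72 + 8*log(w + 3)/27 - 37*log(w + 5)/88 + C

Factor the denominator: (w - 6)*(w - 3)*(w + 3)*(w + 5).
Partial-fraction decomposition: -37/(88*(w + 5)) + 8/(27*(w + 3)) - 1/(72*(w - 3)) + 41/(297*(w - 6)).
Integrate each term: A/(w−a) contributes A·log|w−a|.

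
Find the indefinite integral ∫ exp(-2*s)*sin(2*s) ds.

-exp(-2*s)*sin(2*s)/4 - exp(-2*s)*cos(2*s)/4 + C

Let I denote the integral. Integrate by parts with u = sin(2*s), dv = exp(-2*s) ds, so v = -exp(-2*s)/2: I = -exp(-2*s)*sin(2*s)/2 + ∫ exp(-2*s)*cos(2*s) ds.
Apply parts again with u = cos(2*s), dv = exp(-2*s) ds: ∫ exp(-2*s)*cos(2*s) ds = -exp(-2*s)*cos(2*s)/2 − I. Substituting back brings back I: I = -exp(-2*s)*sin(2*s)/2 - exp(-2*s)*cos(2*s)/2 − I.
Solving for I: (1 + 1)·I equals the remaining terms, so I = (1/2)·(-exp(-2*s)*sin(2*s)/2 - exp(-2*s)*cos(2*s)/2).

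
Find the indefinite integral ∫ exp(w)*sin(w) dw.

exp(w)*sin(w)/2 - exp(w)*cos(w)/2 + C

Let I denote the integral. Integrate by parts with u = sin(w), dv = exp(w) dw, so v = exp(w): I = exp(w)*sin(w) − ∫ exp(w)*cos(w) dw.
Apply parts again with u = cos(w), dv = exp(w) dw: ∫ exp(w)*cos(w) dw = exp(w)*cos(w) + I. Substituting back brings back I: I = exp(w)*sin(w) - exp(w)*cos(w) − I.
Solving for I: (1 + 1)·I equals the remaining terms, so I = (1/2)·(exp(w)*sin(w) - exp(w)*cos(w)).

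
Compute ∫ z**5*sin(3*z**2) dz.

Let u = z², du = 2z dz; rewrite as (1/2)∫ u^2·sin(3u) du.
Now integrate by parts 2 times.

-z**4*cos(3*z**2)/6 + z**2*sin(3*z**2)/9 + cos(3*z**2)/27 + C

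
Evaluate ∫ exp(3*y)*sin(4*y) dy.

3*exp(3*y)*sin(4*y)/25 - 4*exp(3*y)*cos(4*y)/25 + C

Let I denote the integral. Integrate by parts with u = sin(4*y), dv = exp(3*y) dy, so v = exp(3*y)/3: I = exp(3*y)*sin(4*y)/3 − (4/3)·∫ exp(3*y)*cos(4*y) dy.
Apply parts again with u = cos(4*y), dv = exp(3*y) dy: ∫ exp(3*y)*cos(4*y) dy = exp(3*y)*cos(4*y)/3 + (4/3)·I. Substituting back brings back I: I = exp(3*y)*sin(4*y)/3 - 4*exp(3*y)*cos(4*y)/9 − (16/9)·I.
Solving for I: (1 + 16/9)·I equals the remaining terms, so I = (9/25)·(exp(3*y)*sin(4*y)/3 - 4*exp(3*y)*cos(4*y)/9).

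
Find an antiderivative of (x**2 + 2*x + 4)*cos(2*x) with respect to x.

x**2*sin(2*x)/2 + x*sin(2*x) + x*cos(2*x)/2 + 7*sin(2*x)/4 + cos(2*x)/2 + C

Use integration by parts with u = x**2 + 2*x + 4, dv = cos(2*x) dx, so v = sin(2*x)/2.
Apply parts 2 times (tabular method): alternate signs, differentiate u down to 0, integrate dv up.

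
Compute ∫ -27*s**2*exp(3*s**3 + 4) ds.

Let u = 3*s**3 + 4, so du = (9*s**2) ds.
Rewriting, the integral becomes -3·∫ e^u du = -3·e^u.
Substituting back, u = 3*s**3 + 4.

-3*exp(3*s**3 + 4) + C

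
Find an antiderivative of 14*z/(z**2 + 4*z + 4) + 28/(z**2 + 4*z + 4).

7*log(z**2 + 4*z + 4) + C

Let u = z**2 + 4*z + 4, so du = (2*z + 4) dz.
Rewriting, the integral becomes 7·∫ 1/u du = 7·log(u).
Substituting back, u = z**2 + 4*z + 4.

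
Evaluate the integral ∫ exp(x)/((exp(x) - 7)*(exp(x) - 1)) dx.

Let u = e^x, du = e^x dx.
The integral becomes ∫ du/((u-7)(u-1)); decompose into partial fractions.

log(exp(x) - 7)/6 - log(exp(x) - 1)/6 + C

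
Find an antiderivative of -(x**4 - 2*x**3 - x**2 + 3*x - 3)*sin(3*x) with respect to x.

x**4*cos(3*x)/3 - 4*x**3*sin(3*x)/9 - 2*x**3*cos(3*x)/3 + 2*x**2*sin(3*x)/3 - 7*x**2*cos(3*x)/9 + 14*x*sin(3*x)/27 + 13*x*cos(3*x)/9 - 13*sin(3*x)/27 - 67*cos(3*x)/81 + C

Use integration by parts with u = x**4 - 2*x**3 - x**2 + 3*x - 3, dv = -sin(3*x) dx, so v = cos(3*x)/3.
Apply parts 4 times (tabular method): alternate signs, differentiate u down to 0, integrate dv up.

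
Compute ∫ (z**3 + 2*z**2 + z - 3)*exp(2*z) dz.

Use integration by parts with u = z**3 + 2*z**2 + z - 3, dv = exp(2*z) dz, so v = exp(2*z)/2.
Apply parts 3 times (tabular method): alternate signs, differentiate u down to 0, integrate dv up.

(4*z**3 + 2*z**2 + 2*z - 13)*exp(2*z)/8 + C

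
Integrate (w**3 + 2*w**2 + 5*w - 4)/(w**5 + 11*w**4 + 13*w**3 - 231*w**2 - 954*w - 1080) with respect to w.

Factor the denominator: (w - 5)*(w + 3)**2*(w + 4)*(w + 6).
Partial-fraction decomposition: -89/(99*(w + 6)) + 28/(9*(w + 4)) - 323/(144*(w + 3)) + 7/(6*(w + 3)**2) + 49/(1584*(w - 5)).
Integrate each term; A/(w−a) gives A·log|w−a|; A/(w−a)² gives −A/(w−a).

49*log(w - 5)/1584 - 323*log(w + 3)/144 + 28*log(w + 4)/9 - 89*log(w + 6)/99 - 7/(6*w + 18) + C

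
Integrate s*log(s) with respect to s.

s**2*log(s)/2 - s**2/4 + C

Use integration by parts with u = log(s), dv = s ds.
Then du = 1/s ds and v = s**2/2.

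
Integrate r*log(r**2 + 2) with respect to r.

r**2*log(r**2 + 2)/2 - r**2/2 + log(r**2 + 2) + C

Let u = r**2 + 2, so du = (2*r) dr.
The integral becomes (1/2)·∫ log(u) du; integrate by parts with u′=log(u), dv′=du.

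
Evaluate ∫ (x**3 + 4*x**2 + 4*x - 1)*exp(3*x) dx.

Use integration by parts with u = x**3 + 4*x**2 + 4*x - 1, dv = exp(3*x) dx, so v = exp(3*x)/3.
Apply parts 3 times (tabular method): alternate signs, differentiate u down to 0, integrate dv up.

(3*x**3 + 9*x**2 + 6*x - 5)*exp(3*x)/9 + C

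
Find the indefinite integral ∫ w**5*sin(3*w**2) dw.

-w**4*cos(3*w**2)/6 + w**2*sin(3*w**2)/9 + cos(3*w**2)/27 + C

Let u = w², du = 2w dw; rewrite as (1/2)∫ u^2·sin(3u) du.
Now integrate by parts 2 times.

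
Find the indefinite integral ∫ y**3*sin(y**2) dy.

-y**2*cos(y**2)/2 + sin(y**2)/2 + C

Let u = y², du = 2y dy; rewrite as (1/2)∫ u^1·sin(1u) du.
Now integrate by parts 1 time.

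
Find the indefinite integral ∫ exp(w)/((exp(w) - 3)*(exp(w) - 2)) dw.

Let u = e^w, du = e^w dw.
The integral becomes ∫ du/((u-2)(u-3)); decompose into partial fractions.

log(exp(w) - 3) - log(exp(w) - 2) + C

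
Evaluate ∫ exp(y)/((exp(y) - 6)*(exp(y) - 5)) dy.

log(exp(y) - 6) - log(exp(y) - 5) + C

Let u = e^y, du = e^y dy.
The integral becomes ∫ du/((u-5)(u-6)); decompose into partial fractions.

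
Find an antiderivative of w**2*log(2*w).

w**3*(log(w) + log(2))/3 - w**3/9 + C

Use integration by parts with u = log(2*w), dv = w**2 dw.
Then du = 1/w dw and v = w**3/3.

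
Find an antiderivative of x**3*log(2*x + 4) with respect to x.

Use integration by parts with u = log(2*x + 4), dv = x**3 dx.
Then du = 2/(2*x + 4) dx and v = x**4/4.

x**4*log(2*x + 4)/4 - x**4/16 + x**3/6 - x**2/2 + 2*x - 4*log(x + 2) + C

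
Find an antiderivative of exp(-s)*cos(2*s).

Let I denote the integral. Integrate by parts with u = cos(2*s), dv = exp(-s) ds, so v = -exp(-s): I = -exp(-s)*cos(2*s) − 2·∫ exp(-s)*sin(2*s) ds.
Apply parts again with u = sin(2*s), dv = exp(-s) ds: ∫ exp(-s)*sin(2*s) ds = -exp(-s)*sin(2*s) + 2·I. Substituting back brings back I: I = 2*exp(-s)*sin(2*s) - exp(-s)*cos(2*s) − 4·I.
Solving for I: (1 + 4)·I equals the remaining terms, so I = (1/5)·(2*exp(-s)*sin(2*s) - exp(-s)*cos(2*s)).

2*exp(-s)*sin(2*s)/5 - exp(-s)*cos(2*s)/5 + C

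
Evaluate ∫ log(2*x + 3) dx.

Use integration by parts with u = log(2*x + 3), dv = dx.
Then du = 2/(2*x + 3) dx and v = x.

x*log(2*x + 3) - x + 3*log(2*x + 3)/2 + C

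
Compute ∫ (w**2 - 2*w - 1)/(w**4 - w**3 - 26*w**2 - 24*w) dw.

Factor the denominator: w*(w - 6)*(w + 1)*(w + 4).
Partial-fraction decomposition: -23/(120*(w + 4)) + 2/(21*(w + 1)) + 23/(420*(w - 6)) + 1/(24*w).
Integrate each term: A/(w−a) contributes A·log|w−a|.

log(w)/24 + 23*log(w - 6)/420 + 2*log(w + 1)/21 - 23*log(w + 4)/120 + C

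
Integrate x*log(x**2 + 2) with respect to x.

Let u = x**2 + 2, so du = (2*x) dx.
The integral becomes (1/2)·∫ log(u) du; integrate by parts with u′=log(u), dv′=du.

x**2*log(x**2 + 2)/2 - x**2/2 + log(x**2 + 2) + C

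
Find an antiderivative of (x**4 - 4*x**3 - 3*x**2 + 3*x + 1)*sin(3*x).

-x**4*cos(3*x)/3 + 4*x**3*sin(3*x)/9 + 4*x**3*cos(3*x)/3 - 4*x**2*sin(3*x)/3 + 13*x**2*cos(3*x)/9 - 26*x*sin(3*x)/27 - 17*x*cos(3*x)/9 + 17*sin(3*x)/27 - 53*cos(3*x)/81 + C

Use integration by parts with u = x**4 - 4*x**3 - 3*x**2 + 3*x + 1, dv = sin(3*x) dx, so v = -cos(3*x)/3.
Apply parts 4 times (tabular method): alternate signs, differentiate u down to 0, integrate dv up.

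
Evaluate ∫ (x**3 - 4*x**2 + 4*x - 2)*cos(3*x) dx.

x**3*sin(3*x)/3 - 4*x**2*sin(3*x)/3 + x**2*cos(3*x)/3 + 10*x*sin(3*x)/9 - 8*x*cos(3*x)/9 - 10*sin(3*x)/27 + 10*cos(3*x)/27 + C

Use integration by parts with u = x**3 - 4*x**2 + 4*x - 2, dv = cos(3*x) dx, so v = sin(3*x)/3.
Apply parts 3 times (tabular method): alternate signs, differentiate u down to 0, integrate dv up.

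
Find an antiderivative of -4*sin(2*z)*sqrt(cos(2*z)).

4*cos(2*z)**(3/2)/3 + C

Let u = cos(2*z), so du = (-2*sin(2*z)) dz.
Rewriting, the integral becomes 2·∫ √u du = 2·(2/3)u^(3/2).
Substituting back, u = cos(2*z).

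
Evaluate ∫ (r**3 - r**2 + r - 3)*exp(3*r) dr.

(9*r**3 - 18*r**2 + 21*r - 34)*exp(3*r)/27 + C

Use integration by parts with u = r**3 - r**2 + r - 3, dv = exp(3*r) dr, so v = exp(3*r)/3.
Apply parts 3 times (tabular method): alternate signs, differentiate u down to 0, integrate dv up.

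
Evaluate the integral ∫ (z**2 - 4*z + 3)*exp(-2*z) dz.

(-2*z**2 + 6*z - 3)*exp(-2*z)/4 + C

Use integration by parts with u = z**2 - 4*z + 3, dv = exp(-2*z) dz, so v = -exp(-2*z)/2.
Apply parts 2 times (tabular method): alternate signs, differentiate u down to 0, integrate dv up.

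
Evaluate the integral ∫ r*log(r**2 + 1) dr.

r**2*log(r**2 + 1)/2 - r**2/2 + log(r**2 + 1)/2 + C

Let u = r**2 + 1, so du = (2*r) dr.
The integral becomes (1/2)·∫ log(u) du; integrate by parts with u′=log(u), dv′=du.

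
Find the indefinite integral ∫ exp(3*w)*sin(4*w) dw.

Let I denote the integral. Integrate by parts with u = sin(4*w), dv = exp(3*w) dw, so v = exp(3*w)/3: I = exp(3*w)*sin(4*w)/3 − (4/3)·∫ exp(3*w)*cos(4*w) dw.
Apply parts again with u = cos(4*w), dv = exp(3*w) dw: ∫ exp(3*w)*cos(4*w) dw = exp(3*w)*cos(4*w)/3 + (4/3)·I. Substituting back brings back I: I = exp(3*w)*sin(4*w)/3 - 4*exp(3*w)*cos(4*w)/9 − (16/9)·I.
Solving for I: (1 + 16/9)·I equals the remaining terms, so I = (9/25)·(exp(3*w)*sin(4*w)/3 - 4*exp(3*w)*cos(4*w)/9).

3*exp(3*w)*sin(4*w)/25 - 4*exp(3*w)*cos(4*w)/25 + C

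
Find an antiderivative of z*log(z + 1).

Use integration by parts with u = log(z + 1), dv = z dz.
Then du = 1/(z + 1) dz and v = z**2/2.

z**2*log(z + 1)/2 - z**2/4 + z/2 - log(z + 1)/2 + C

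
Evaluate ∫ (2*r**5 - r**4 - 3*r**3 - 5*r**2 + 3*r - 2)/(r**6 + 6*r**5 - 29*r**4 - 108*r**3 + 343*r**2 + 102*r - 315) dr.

6303*log(r - 3)/12800 - log(r - 1)/64 + 5*log(r + 1)/384 - 1107*log(r + 5)/512 + 17627*log(r + 7)/4800 - 143/(320*r - 960) + C

Factor the denominator: (r - 3)**2*(r - 1)*(r + 1)*(r + 5)*(r + 7).
Partial-fraction decomposition: 17627/(4800*(r + 7)) - 1107/(512*(r + 5)) + 5/(384*(r + 1)) - 1/(64*(r - 1)) + 6303/(12800*(r - 3)) + 143/(320*(r - 3)**2).
Integrate each term; A/(r−a) gives A·log|r−a|; A/(r−a)² gives −A/(r−a).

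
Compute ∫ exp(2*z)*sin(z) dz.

Let I denote the integral. Integrate by parts with u = sin(z), dv = exp(2*z) dz, so v = exp(2*z)/2: I = exp(2*z)*sin(z)/2 − (1/2)·∫ exp(2*z)*cos(z) dz.
Apply parts again with u = cos(z), dv = exp(2*z) dz: ∫ exp(2*z)*cos(z) dz = exp(2*z)*cos(z)/2 + (1/2)·I. Substituting back brings back I: I = exp(2*z)*sin(z)/2 - exp(2*z)*cos(z)/4 − (1/4)·I.
Solving for I: (1 + 1/4)·I equals the remaining terms, so I = (4/5)·(exp(2*z)*sin(z)/2 - exp(2*z)*cos(z)/4).

2*exp(2*z)*sin(z)/5 - exp(2*z)*cos(z)/5 + C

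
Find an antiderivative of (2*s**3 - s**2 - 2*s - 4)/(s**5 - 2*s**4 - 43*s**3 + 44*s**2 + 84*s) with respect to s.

-log(s)/21 + 619*log(s - 7)/3640 - log(s - 2)/60 + log(s + 1)/24 - 23*log(s + 6)/156 + C

Factor the denominator: s*(s - 7)*(s - 2)*(s + 1)*(s + 6).
Partial-fraction decomposition: -23/(156*(s + 6)) + 1/(24*(s + 1)) - 1/(60*(s - 2)) + 619/(3640*(s - 7)) - 1/(21*s).
Integrate each term: A/(s−a) contributes A·log|s−a|.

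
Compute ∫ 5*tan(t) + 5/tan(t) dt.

Let u = tan(t), so du = (tan(t)**2 + 1) dt.
Rewriting, the integral becomes 5·∫ 1/u du = 5·log(u).
Substituting back, u = tan(t).

5*log(tan(t)) + C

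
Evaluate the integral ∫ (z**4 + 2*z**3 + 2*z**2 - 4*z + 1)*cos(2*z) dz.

z**4*sin(2*z)/2 + z**3*sin(2*z) + z**3*cos(2*z) - z**2*sin(2*z)/2 + 3*z**2*cos(2*z)/2 - 7*z*sin(2*z)/2 - z*cos(2*z)/2 + 3*sin(2*z)/4 - 7*cos(2*z)/4 + C

Use integration by parts with u = z**4 + 2*z**3 + 2*z**2 - 4*z + 1, dv = cos(2*z) dz, so v = sin(2*z)/2.
Apply parts 4 times (tabular method): alternate signs, differentiate u down to 0, integrate dv up.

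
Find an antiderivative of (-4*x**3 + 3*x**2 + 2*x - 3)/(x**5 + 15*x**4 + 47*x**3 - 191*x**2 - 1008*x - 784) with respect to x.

Factor the denominator: (x - 4)*(x + 1)*(x + 4)*(x + 7)**2.
Partial-fraction decomposition: -2855/(2178*(x + 7)) - 751/(99*(x + 7)**2) + 293/(216*(x + 4)) - 1/(270*(x + 1)) - 203/(4840*(x - 4)).
Integrate each term; A/(x−a) gives A·log|x−a|; A/(x−a)² gives −A/(x−a).

-203*log(x - 4)/4840 - log(x + 1)/270 + 293*log(x + 4)/216 - 2855*log(x + 7)/2178 + 751/(99*x + 693) + C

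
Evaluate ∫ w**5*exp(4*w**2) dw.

Let u = w², du = 2w dw; rewrite as (1/2)∫ u^2·exp(4u) du.
Now integrate by parts 2 times.

(8*w**4 - 4*w**2 + 1)*exp(4*w**2)/64 + C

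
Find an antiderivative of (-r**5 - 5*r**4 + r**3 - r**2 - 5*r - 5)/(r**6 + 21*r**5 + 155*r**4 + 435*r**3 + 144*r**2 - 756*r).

Factor the denominator: r*(r - 1)*(r + 3)*(r + 6)**2*(r + 7).
Partial-fraction decomposition: -555/(28*(r + 7)) + 3775/(196*(r + 6)) - 1069/(126*(r + 6)**2) - 47/(108*(r + 3)) - 1/(98*(r - 1)) + 5/(756*r).
Integrate each term; A/(r−a) gives A·log|r−a|; A/(r−a)² gives −A/(r−a).

5*log(r)/756 - log(r - 1)/98 - 47*log(r + 3)/108 + 3775*log(r + 6)/196 - 555*log(r + 7)/28 + 1069/(126*r + 756) + C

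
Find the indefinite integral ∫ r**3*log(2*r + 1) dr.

r**4*log(2*r + 1)/4 - r**4/16 + r**3/24 - r**2/32 + r/32 - log(2*r + 1)/64 + C

Use integration by parts with u = log(2*r + 1), dv = r**3 dr.
Then du = 2/(2*r + 1) dr and v = r**4/4.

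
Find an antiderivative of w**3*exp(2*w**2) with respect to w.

(2*w**2 - 1)*exp(2*w**2)/8 + C

Let u = w², du = 2w dw; rewrite as (1/2)∫ u^1·exp(2u) du.
Now integrate by parts 1 time.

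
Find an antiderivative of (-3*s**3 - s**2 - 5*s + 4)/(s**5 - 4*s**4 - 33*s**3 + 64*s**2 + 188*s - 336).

-1109*log(s - 7)/2750 + 59*log(s - 2)/225 - 91*log(s + 3)/250 + 50*log(s + 4)/99 - 17/(75*s - 150) + C

Factor the denominator: (s - 7)*(s - 2)**2*(s + 3)*(s + 4).
Partial-fraction decomposition: 50/(99*(s + 4)) - 91/(250*(s + 3)) + 59/(225*(s - 2)) + 17/(75*(s - 2)**2) - 1109/(2750*(s - 7)).
Integrate each term; A/(s−a) gives A·log|s−a|; A/(s−a)² gives −A/(s−a).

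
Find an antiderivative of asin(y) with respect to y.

Use integration by parts with u = arcsin(y), dv = dy.
Then du = 1/sqrt(-y**2 + 1) dy.

y*asin(y) + sqrt(-y**2 + 1) + C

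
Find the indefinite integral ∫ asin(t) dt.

t*asin(t) + sqrt(-t**2 + 1) + C

Use integration by parts with u = arcsin(t), dv = dt.
Then du = 1/sqrt(-t**2 + 1) dt.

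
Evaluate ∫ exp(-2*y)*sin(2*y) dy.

-exp(-2*y)*sin(2*y)/4 - exp(-2*y)*cos(2*y)/4 + C

Let I denote the integral. Integrate by parts with u = sin(2*y), dv = exp(-2*y) dy, so v = -exp(-2*y)/2: I = -exp(-2*y)*sin(2*y)/2 + ∫ exp(-2*y)*cos(2*y) dy.
Apply parts again with u = cos(2*y), dv = exp(-2*y) dy: ∫ exp(-2*y)*cos(2*y) dy = -exp(-2*y)*cos(2*y)/2 − I. Substituting back brings back I: I = -exp(-2*y)*sin(2*y)/2 - exp(-2*y)*cos(2*y)/2 − I.
Solving for I: (1 + 1)·I equals the remaining terms, so I = (1/2)·(-exp(-2*y)*sin(2*y)/2 - exp(-2*y)*cos(2*y)/2).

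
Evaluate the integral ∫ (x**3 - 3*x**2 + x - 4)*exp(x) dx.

(x**3 - 6*x**2 + 13*x - 17)*exp(x) + C

Use integration by parts with u = x**3 - 3*x**2 + x - 4, dv = exp(x) dx, so v = exp(x).
Apply parts 3 times (tabular method): alternate signs, differentiate u down to 0, integrate dv up.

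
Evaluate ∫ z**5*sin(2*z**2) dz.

-z**4*cos(2*z**2)/4 + z**2*sin(2*z**2)/4 + cos(2*z**2)/8 + C

Let u = z², du = 2z dz; rewrite as (1/2)∫ u^2·sin(2u) du.
Now integrate by parts 2 times.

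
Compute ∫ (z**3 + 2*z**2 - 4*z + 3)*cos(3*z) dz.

z**3*sin(3*z)/3 + 2*z**2*sin(3*z)/3 + z**2*cos(3*z)/3 - 14*z*sin(3*z)/9 + 4*z*cos(3*z)/9 + 23*sin(3*z)/27 - 14*cos(3*z)/27 + C

Use integration by parts with u = z**3 + 2*z**2 - 4*z + 3, dv = cos(3*z) dz, so v = sin(3*z)/3.
Apply parts 3 times (tabular method): alternate signs, differentiate u down to 0, integrate dv up.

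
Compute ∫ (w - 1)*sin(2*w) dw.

Use integration by parts with u = w - 1, dv = sin(2*w) dw, so v = -cos(2*w)/2.
Apply parts 1 times (tabular method): alternate signs, differentiate u down to 0, integrate dv up.

-w*cos(2*w)/2 + sin(2*w)/4 + cos(2*w)/2 + C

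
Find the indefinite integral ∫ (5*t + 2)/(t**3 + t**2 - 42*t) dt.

-log(t)/21 + 16*log(t - 6)/39 - 33*log(t + 7)/91 + C

Factor the denominator: t*(t - 6)*(t + 7).
Partial-fraction decomposition: -33/(91*(t + 7)) + 16/(39*(t - 6)) - 1/(21*t).
Integrate each term: A/(t−a) contributes A·log|t−a|.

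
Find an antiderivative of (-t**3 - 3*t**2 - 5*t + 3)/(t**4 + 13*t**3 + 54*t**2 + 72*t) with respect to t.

Factor the denominator: t*(t + 3)*(t + 4)*(t + 6).
Partial-fraction decomposition: -47/(12*(t + 6)) + 39/(8*(t + 4)) - 2/(t + 3) + 1/(24*t).
Integrate each term: A/(t−a) contributes A·log|t−a|.

log(t)/24 - 2*log(t + 3) + 39*log(t + 4)/8 - 47*log(t + 6)/12 + C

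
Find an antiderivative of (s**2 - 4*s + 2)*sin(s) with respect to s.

Use integration by parts with u = s**2 - 4*s + 2, dv = sin(s) ds, so v = -cos(s).
Apply parts 2 times (tabular method): alternate signs, differentiate u down to 0, integrate dv up.

-s**2*cos(s) + 2*s*sin(s) + 4*s*cos(s) - 4*sin(s) + C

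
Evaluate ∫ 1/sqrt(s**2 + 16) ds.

log(s + sqrt(s**2 + 16)) + C

Substitute s = 4·tan(θ), so ds = 4·sec(θ)^2 dθ and the radical becomes sqrt(s**2 + 16) = 4·sec(θ) by the Pythagorean identity.
Integrate the resulting trig expression in θ, then back-substitute tan(θ) = s/4, sec(θ) = sqrt(s**2 + 16)/4 (absorbing any constant into C).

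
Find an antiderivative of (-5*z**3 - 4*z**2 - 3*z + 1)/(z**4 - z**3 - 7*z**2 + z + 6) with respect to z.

Factor the denominator: (z - 3)*(z - 1)*(z + 1)*(z + 2).
Partial-fraction decomposition: -31/(15*(z + 2)) + 5/(8*(z + 1)) + 11/(12*(z - 1)) - 179/(40*(z - 3)).
Integrate each term: A/(z−a) contributes A·log|z−a|.

-179*log(z - 3)/40 + 11*log(z - 1)/12 + 5*log(z + 1)/8 - 31*log(z + 2)/15 + C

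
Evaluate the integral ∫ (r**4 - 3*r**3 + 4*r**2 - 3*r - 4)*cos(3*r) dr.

Use integration by parts with u = r**4 - 3*r**3 + 4*r**2 - 3*r - 4, dv = cos(3*r) dr, so v = sin(3*r)/3.
Apply parts 4 times (tabular method): alternate signs, differentiate u down to 0, integrate dv up.

r**4*sin(3*r)/3 - r**3*sin(3*r) + 4*r**3*cos(3*r)/9 + 8*r**2*sin(3*r)/9 - r**2*cos(3*r) - r*sin(3*r)/3 + 16*r*cos(3*r)/27 - 124*sin(3*r)/81 - cos(3*r)/9 + C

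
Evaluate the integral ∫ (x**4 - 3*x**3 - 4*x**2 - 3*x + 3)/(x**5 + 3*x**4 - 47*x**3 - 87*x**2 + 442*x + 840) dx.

23*log(x - 5)/112 + 3*log(x - 4)/154 + 11*log(x + 2)/70 - 69*log(x + 3)/112 + 543*log(x + 7)/440 + C

Factor the denominator: (x - 5)*(x - 4)*(x + 2)*(x + 3)*(x + 7).
Partial-fraction decomposition: 543/(440*(x + 7)) - 69/(112*(x + 3)) + 11/(70*(x + 2)) + 3/(154*(x - 4)) + 23/(112*(x - 5)).
Integrate each term: A/(x−a) contributes A·log|x−a|.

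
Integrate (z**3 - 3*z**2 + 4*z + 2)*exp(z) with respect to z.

Use integration by parts with u = z**3 - 3*z**2 + 4*z + 2, dv = exp(z) dz, so v = exp(z).
Apply parts 3 times (tabular method): alternate signs, differentiate u down to 0, integrate dv up.

(z**3 - 6*z**2 + 16*z - 14)*exp(z) + C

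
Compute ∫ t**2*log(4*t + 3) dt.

Use integration by parts with u = log(4*t + 3), dv = t**2 dt.
Then du = 4/(4*t + 3) dt and v = t**3/3.

t**3*log(4*t + 3)/3 - t**3/9 + t**2/8 - 3*t/16 + 9*log(4*t + 3)/64 + C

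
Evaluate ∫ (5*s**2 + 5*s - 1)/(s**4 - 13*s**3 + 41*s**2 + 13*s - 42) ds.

93*log(s - 7)/16 - 209*log(s - 6)/35 + 3*log(s - 1)/20 + log(s + 1)/112 + C

Factor the denominator: (s - 7)*(s - 6)*(s - 1)*(s + 1).
Partial-fraction decomposition: 1/(112*(s + 1)) + 3/(20*(s - 1)) - 209/(35*(s - 6)) + 93/(16*(s - 7)).
Integrate each term: A/(s−a) contributes A·log|s−a|.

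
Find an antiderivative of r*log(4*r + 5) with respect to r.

r**2*log(4*r + 5)/2 - r**2/4 + 5*r/8 - 25*log(4*r + 5)/32 + C

Use integration by parts with u = log(4*r + 5), dv = r dr.
Then du = 4/(4*r + 5) dr and v = r**2/2.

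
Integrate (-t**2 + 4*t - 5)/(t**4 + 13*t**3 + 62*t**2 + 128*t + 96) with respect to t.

-17*log(t + 2)/4 + 26*log(t + 3) - 87*log(t + 4)/4 + 37/(2*t + 8) + C

Factor the denominator: (t + 2)*(t + 3)*(t + 4)**2.
Partial-fraction decomposition: -87/(4*(t + 4)) - 37/(2*(t + 4)**2) + 26/(t + 3) - 17/(4*(t + 2)).
Integrate each term; A/(t−a) gives A·log|t−a|; A/(t−a)² gives −A/(t−a).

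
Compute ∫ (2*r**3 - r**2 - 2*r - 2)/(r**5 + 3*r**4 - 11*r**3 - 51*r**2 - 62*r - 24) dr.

Factor the denominator: (r - 4)*(r + 1)**2*(r + 2)*(r + 3).
Partial-fraction decomposition: -59/(28*(r + 3)) + 3/(r + 2) - 99/(100*(r + 1)) + 3/(10*(r + 1)**2) + 17/(175*(r - 4)).
Integrate each term; A/(r−a) gives A·log|r−a|; A/(r−a)² gives −A/(r−a).

17*log(r - 4)/175 - 99*log(r + 1)/100 + 3*log(r + 2) - 59*log(r + 3)/28 - 3/(10*r + 10) + C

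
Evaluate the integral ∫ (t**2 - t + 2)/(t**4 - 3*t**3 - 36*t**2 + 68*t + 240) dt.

2*log(t - 6)/11 - 7*log(t - 4)/54 + log(t + 2)/18 - 32*log(t + 5)/297 + C

Factor the denominator: (t - 6)*(t - 4)*(t + 2)*(t + 5).
Partial-fraction decomposition: -32/(297*(t + 5)) + 1/(18*(t + 2)) - 7/(54*(t - 4)) + 2/(11*(t - 6)).
Integrate each term: A/(t−a) contributes A·log|t−a|.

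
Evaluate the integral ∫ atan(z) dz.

Use integration by parts with u = arctan(z), dv = dz.
Then du = 1/(z**2 + 1) dz.

z*atan(z) - log(z**2 + 1)/2 + C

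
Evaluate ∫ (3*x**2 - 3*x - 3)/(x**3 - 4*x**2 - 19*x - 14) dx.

Factor the denominator: (x - 7)*(x + 1)*(x + 2).
Partial-fraction decomposition: 5/(3*(x + 2)) - 3/(8*(x + 1)) + 41/(24*(x - 7)).
Integrate each term: A/(x−a) contributes A·log|x−a|.

41*log(x - 7)/24 - 3*log(x + 1)/8 + 5*log(x + 2)/3 + C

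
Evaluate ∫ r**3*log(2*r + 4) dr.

r**4*log(2*r + 4)/4 - r**4/16 + r**3/6 - r**2/2 + 2*r - 4*log(r + 2) + C

Use integration by parts with u = log(2*r + 4), dv = r**3 dr.
Then du = 2/(2*r + 4) dr and v = r**4/4.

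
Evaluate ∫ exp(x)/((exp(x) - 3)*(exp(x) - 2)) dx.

log(exp(x) - 3) - log(exp(x) - 2) + C

Let u = e^x, du = e^x dx.
The integral becomes ∫ du/((u-3)(u-2)); decompose into partial fractions.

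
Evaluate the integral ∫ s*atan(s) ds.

Use integration by parts with u = arctan(s), dv = s ds.
Then du = 1/(s**2 + 1) ds.

s**2*atan(s)/2 - s/2 + atan(s)/2 + C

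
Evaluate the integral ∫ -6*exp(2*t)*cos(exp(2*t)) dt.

Let u = exp(2*t), so du = (2*exp(2*t)) dt.
Rewriting, the integral becomes -3·∫ cos(u) du = -3·sin(u).
Substituting back, u = exp(2*t).

-3*sin(exp(2*t)) + C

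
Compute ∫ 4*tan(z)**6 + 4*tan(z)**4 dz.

Let u = tan(z), so du = (tan(z)**2 + 1) dz.
Rewriting, the integral becomes 4·∫ u^4 du = 4·u^5/5.
Substituting back, u = tan(z).

4*tan(z)**5/5 + C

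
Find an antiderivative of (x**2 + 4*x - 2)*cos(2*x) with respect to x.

x**2*sin(2*x)/2 + 2*x*sin(2*x) + x*cos(2*x)/2 - 5*sin(2*x)/4 + cos(2*x) + C

Use integration by parts with u = x**2 + 4*x - 2, dv = cos(2*x) dx, so v = sin(2*x)/2.
Apply parts 2 times (tabular method): alternate signs, differentiate u down to 0, integrate dv up.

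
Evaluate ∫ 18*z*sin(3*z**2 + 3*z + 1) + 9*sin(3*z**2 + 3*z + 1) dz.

Let u = 3*z**2 + 3*z + 1, so du = (6*z + 3) dz.
Rewriting, the integral becomes 3·∫ sin(u) du = 3·-cos(u).
Substituting back, u = 3*z**2 + 3*z + 1.

-3*cos(3*z**2 + 3*z + 1) + C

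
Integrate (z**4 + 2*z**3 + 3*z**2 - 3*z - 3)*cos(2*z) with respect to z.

z**4*sin(2*z)/2 + z**3*sin(2*z) + z**3*cos(2*z) + 3*z**2*cos(2*z)/2 - 3*z*sin(2*z) - 3*sin(2*z)/2 - 3*cos(2*z)/2 + C

Use integration by parts with u = z**4 + 2*z**3 + 3*z**2 - 3*z - 3, dv = cos(2*z) dz, so v = sin(2*z)/2.
Apply parts 4 times (tabular method): alternate signs, differentiate u down to 0, integrate dv up.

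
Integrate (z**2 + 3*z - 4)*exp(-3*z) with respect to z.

(-9*z**2 - 33*z + 25)*exp(-3*z)/27 + C

Use integration by parts with u = z**2 + 3*z - 4, dv = exp(-3*z) dz, so v = -exp(-3*z)/3.
Apply parts 2 times (tabular method): alternate signs, differentiate u down to 0, integrate dv up.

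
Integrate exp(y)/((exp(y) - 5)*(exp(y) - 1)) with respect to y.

log(exp(y) - 5)/4 - log(exp(y) - 1)/4 + C

Let u = e^y, du = e^y dy.
The integral becomes ∫ du/((u-5)(u-1)); decompose into partial fractions.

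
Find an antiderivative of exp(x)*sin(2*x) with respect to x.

Let I denote the integral. Integrate by parts with u = sin(2*x), dv = exp(x) dx, so v = exp(x): I = exp(x)*sin(2*x) − 2·∫ exp(x)*cos(2*x) dx.
Apply parts again with u = cos(2*x), dv = exp(x) dx: ∫ exp(x)*cos(2*x) dx = exp(x)*cos(2*x) + 2·I. Substituting back brings back I: I = exp(x)*sin(2*x) - 2*exp(x)*cos(2*x) − 4·I.
Solving for I: (1 + 4)·I equals the remaining terms, so I = (1/5)·(exp(x)*sin(2*x) - 2*exp(x)*cos(2*x)).

exp(x)*sin(2*x)/5 - 2*exp(x)*cos(2*x)/5 + C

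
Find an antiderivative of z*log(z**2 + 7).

z**2*log(z**2 + 7)/2 - z**2/2 + 7*log(z**2 + 7)/2 + C

Let u = z**2 + 7, so du = (2*z) dz.
The integral becomes (1/2)·∫ log(u) du; integrate by parts with u′=log(u), dv′=du.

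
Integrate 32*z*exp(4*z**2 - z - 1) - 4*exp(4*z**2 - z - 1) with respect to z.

4*exp(4*z**2 - z - 1) + C

Let u = 4*z**2 - z - 1, so du = (8*z - 1) dz.
Rewriting, the integral becomes 4·∫ e^u du = 4·e^u.
Substituting back, u = 4*z**2 - z - 1.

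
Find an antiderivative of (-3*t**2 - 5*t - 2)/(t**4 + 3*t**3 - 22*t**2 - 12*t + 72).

-44*log(t - 3)/45 + 3*log(t - 2)/4 - log(t + 2)/20 + 5*log(t + 6)/18 + C

Factor the denominator: (t - 3)*(t - 2)*(t + 2)*(t + 6).
Partial-fraction decomposition: 5/(18*(t + 6)) - 1/(20*(t + 2)) + 3/(4*(t - 2)) - 44/(45*(t - 3)).
Integrate each term: A/(t−a) contributes A·log|t−a|.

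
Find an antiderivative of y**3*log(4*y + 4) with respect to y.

Use integration by parts with u = log(4*y + 4), dv = y**3 dy.
Then du = 4/(4*y + 4) dy and v = y**4/4.

y**4*log(4*y + 4)/4 - y**4/16 + y**3/12 - y**2/8 + y/4 - log(y + 1)/4 + C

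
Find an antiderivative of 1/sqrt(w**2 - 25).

Substitute w = 5·sec(θ), so dw = 5·sec(θ)*tan(θ) dθ and the radical becomes sqrt(w**2 - 25) = 5·tan(θ) by the Pythagorean identity.
Integrate the resulting trig expression in θ, then back-substitute sec(θ) = w/5, tan(θ) = sqrt(w**2 - 25)/5 (absorbing any constant into C).

log(w + sqrt(w**2 - 25)) + C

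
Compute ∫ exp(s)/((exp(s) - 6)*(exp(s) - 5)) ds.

Let u = e^s, du = e^s ds.
The integral becomes ∫ du/((u-6)(u-5)); decompose into partial fractions.

log(exp(s) - 6) - log(exp(s) - 5) + C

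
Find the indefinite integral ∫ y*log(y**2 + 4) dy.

Let u = y**2 + 4, so du = (2*y) dy.
The integral becomes (1/2)·∫ log(u) du; integrate by parts with u′=log(u), dv′=du.

y**2*log(y**2 + 4)/2 - y**2/2 + 2*log(y**2 + 4) + C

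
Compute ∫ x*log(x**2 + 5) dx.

x**2*log(x**2 + 5)/2 - x**2/2 + 5*log(x**2 + 5)/2 + C

Let u = x**2 + 5, so du = (2*x) dx.
The integral becomes (1/2)·∫ log(u) du; integrate by parts with u′=log(u), dv′=du.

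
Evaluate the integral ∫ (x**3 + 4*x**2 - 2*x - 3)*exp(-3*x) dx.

Use integration by parts with u = x**3 + 4*x**2 - 2*x - 3, dv = exp(-3*x) dx, so v = -exp(-3*x)/3.
Apply parts 3 times (tabular method): alternate signs, differentiate u down to 0, integrate dv up.

(-9*x**3 - 45*x**2 - 12*x + 23)*exp(-3*x)/27 + C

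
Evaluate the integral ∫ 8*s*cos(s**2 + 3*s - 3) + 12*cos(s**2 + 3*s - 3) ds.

4*sin(s**2 + 3*s - 3) + C

Let u = s**2 + 3*s - 3, so du = (2*s + 3) ds.
Rewriting, the integral becomes 4·∫ cos(u) du = 4·sin(u).
Substituting back, u = s**2 + 3*s - 3.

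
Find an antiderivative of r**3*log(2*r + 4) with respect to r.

Use integration by parts with u = log(2*r + 4), dv = r**3 dr.
Then du = 2/(2*r + 4) dr and v = r**4/4.

r**4*log(2*r + 4)/4 - r**4/16 + r**3/6 - r**2/2 + 2*r - 4*log(r + 2) + C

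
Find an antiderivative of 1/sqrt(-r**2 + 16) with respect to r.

Substitute r = 4·sin(θ), so dr = 4·cos(θ) dθ and the radical becomes sqrt(-r**2 + 16) = 4·cos(θ) by the Pythagorean identity.
Integrate the resulting trig expression in θ, then back-substitute θ = asin(r/4), sin(θ) = r/4, cos(θ) = sqrt(-r**2 + 16)/4 (absorbing any constant into C).

asin(r/4) + C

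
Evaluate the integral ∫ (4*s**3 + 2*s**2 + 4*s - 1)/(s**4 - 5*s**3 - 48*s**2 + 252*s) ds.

-log(s)/252 + 17659*log(s - 6)/6084 + 1303*log(s + 7)/1183 - 959/(78*s - 468) + C

Factor the denominator: s*(s - 6)**2*(s + 7).
Partial-fraction decomposition: 1303/(1183*(s + 7)) + 17659/(6084*(s - 6)) + 959/(78*(s - 6)**2) - 1/(252*s).
Integrate each term; A/(s−a) gives A·log|s−a|; A/(s−a)² gives −A/(s−a).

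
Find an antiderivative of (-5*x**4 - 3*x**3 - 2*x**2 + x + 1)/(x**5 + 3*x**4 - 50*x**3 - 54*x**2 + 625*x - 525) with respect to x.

-443*log(x - 5)/120 + 25*log(x - 3)/16 - log(x - 1)/48 + 701*log(x + 5)/240 - 277*log(x + 7)/48 + C

Factor the denominator: (x - 5)*(x - 3)*(x - 1)*(x + 5)*(x + 7).
Partial-fraction decomposition: -277/(48*(x + 7)) + 701/(240*(x + 5)) - 1/(48*(x - 1)) + 25/(16*(x - 3)) - 443/(120*(x - 5)).
Integrate each term: A/(x−a) contributes A·log|x−a|.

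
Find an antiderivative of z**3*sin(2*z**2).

Let u = z², du = 2z dz; rewrite as (1/2)∫ u^1·sin(2u) du.
Now integrate by parts 1 time.

-z**2*cos(2*z**2)/4 + sin(2*z**2)/8 + C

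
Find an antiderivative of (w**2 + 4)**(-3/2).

w/(4*sqrt(w**2 + 4)) + C

Substitute w = 2·tan(θ), so dw = 2·sec(θ)^2 dθ and the radical becomes sqrt(w**2 + 4) = 2·sec(θ) by the Pythagorean identity.
Integrate the resulting trig expression in θ, then back-substitute tan(θ) = w/2, sec(θ) = sqrt(w**2 + 4)/2 (absorbing any constant into C).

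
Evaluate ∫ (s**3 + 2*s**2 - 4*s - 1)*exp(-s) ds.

Use integration by parts with u = s**3 + 2*s**2 - 4*s - 1, dv = exp(-s) ds, so v = -exp(-s).
Apply parts 3 times (tabular method): alternate signs, differentiate u down to 0, integrate dv up.

(-s**3 - 5*s**2 - 6*s - 5)*exp(-s) + C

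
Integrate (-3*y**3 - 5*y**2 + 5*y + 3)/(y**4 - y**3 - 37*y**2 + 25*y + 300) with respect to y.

Factor the denominator: (y - 5)*(y - 4)*(y + 3)*(y + 5).
Partial-fraction decomposition: -19/(15*(y + 5)) + 3/(14*(y + 3)) + 83/(21*(y - 4)) - 59/(10*(y - 5)).
Integrate each term: A/(y−a) contributes A·log|y−a|.

-59*log(y - 5)/10 + 83*log(y - 4)/21 + 3*log(y + 3)/14 - 19*log(y + 5)/15 + C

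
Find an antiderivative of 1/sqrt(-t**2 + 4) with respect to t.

asin(t/2) + C

Substitute t = 2·sin(θ), so dt = 2·cos(θ) dθ and the radical becomes sqrt(-t**2 + 4) = 2·cos(θ) by the Pythagorean identity.
Integrate the resulting trig expression in θ, then back-substitute θ = asin(t/2), sin(θ) = t/2, cos(θ) = sqrt(-t**2 + 4)/2 (absorbing any constant into C).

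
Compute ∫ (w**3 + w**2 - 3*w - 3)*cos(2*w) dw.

w**3*sin(2*w)/2 + w**2*sin(2*w)/2 + 3*w**2*cos(2*w)/4 - 9*w*sin(2*w)/4 + w*cos(2*w)/2 - 7*sin(2*w)/4 - 9*cos(2*w)/8 + C

Use integration by parts with u = w**3 + w**2 - 3*w - 3, dv = cos(2*w) dw, so v = sin(2*w)/2.
Apply parts 3 times (tabular method): alternate signs, differentiate u down to 0, integrate dv up.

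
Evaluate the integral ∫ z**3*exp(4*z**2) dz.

Let u = z², du = 2z dz; rewrite as (1/2)∫ u^1·exp(4u) du.
Now integrate by parts 1 time.

(4*z**2 - 1)*exp(4*z**2)/32 + C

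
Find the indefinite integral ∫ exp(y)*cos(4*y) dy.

Let I denote the integral. Integrate by parts with u = cos(4*y), dv = exp(y) dy, so v = exp(y): I = exp(y)*cos(4*y) + 4·∫ exp(y)*sin(4*y) dy.
Apply parts again with u = sin(4*y), dv = exp(y) dy: ∫ exp(y)*sin(4*y) dy = exp(y)*sin(4*y) − 4·I. Substituting back brings back I: I = 4*exp(y)*sin(4*y) + exp(y)*cos(4*y) − 16·I.
Solving for I: (1 + 16)·I equals the remaining terms, so I = (1/17)·(4*exp(y)*sin(4*y) + exp(y)*cos(4*y)).

4*exp(y)*sin(4*y)/17 + exp(y)*cos(4*y)/17 + C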